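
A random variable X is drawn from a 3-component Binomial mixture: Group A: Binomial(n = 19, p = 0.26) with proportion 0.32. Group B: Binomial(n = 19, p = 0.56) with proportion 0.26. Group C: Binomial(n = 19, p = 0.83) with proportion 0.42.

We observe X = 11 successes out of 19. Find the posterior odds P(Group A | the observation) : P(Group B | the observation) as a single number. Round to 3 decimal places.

0.017

The posterior odds equal the prior odds times the likelihood ratio: (π_i/π_j)·(f_i(x)/f_j(x)).
Evaluate each component's likelihood at the observed value:
  L_A = C(19,11)·0.26^11·0.74^8 = 75582·3.67034e-07·0.0899195 = 0.00249447
  L_B = C(19,11)·0.56^11·0.44^8 = 75582·0.00169851·0.00140482 = 0.180347
  L_C = C(19,11)·0.83^11·0.17^8 = 75582·0.128783·6.97576e-07 = 0.00678998
Posterior odds = (π_A·L_A) / (π_B·L_B) = (0.32·0.00249447) / (0.26·0.180347) = 0.000798232 / 0.0468901 ≈ 0.017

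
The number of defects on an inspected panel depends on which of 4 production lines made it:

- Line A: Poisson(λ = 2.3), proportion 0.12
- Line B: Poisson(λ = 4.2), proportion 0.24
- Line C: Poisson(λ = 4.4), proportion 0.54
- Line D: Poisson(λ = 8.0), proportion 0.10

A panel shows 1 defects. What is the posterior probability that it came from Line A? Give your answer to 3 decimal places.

0.383

By Bayes' theorem, P(k | x) = π_k f_k(x) / Σ_j π_j f_j(x).
Poisson probabilities:
  f_A = e^(−2.3)·2.3^1/1! = 0.230595
  f_B = e^(−4.2)·4.2^1/1! = 0.0629814
  f_C = e^(−4.4)·4.4^1/1! = 0.0540203
  f_D = e^(−8.0)·8.0^1/1! = 0.0026837
Weight by the priors:
  π_A·f_A = 0.12 × 0.230595 = 0.0276714
  π_B·f_B = 0.24 × 0.0629814 = 0.0151155
  π_C·f_C = 0.54 × 0.0540203 = 0.029171
  π_D·f_D = 0.10 × 0.0026837 = 0.00026837
Marginal: 0.0276714 + 0.0151155 + 0.029171 + 0.00026837 = 0.0722263
P(Line A | x) = 0.0276714 / 0.0722263 ≈ 0.383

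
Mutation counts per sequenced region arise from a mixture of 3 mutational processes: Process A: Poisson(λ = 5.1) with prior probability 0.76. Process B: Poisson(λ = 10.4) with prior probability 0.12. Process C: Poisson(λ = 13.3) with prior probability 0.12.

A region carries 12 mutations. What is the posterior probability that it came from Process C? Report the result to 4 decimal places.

P(component k | x) = P(Z=k)·f_k(x) / marginal(x), where marginal(x) = Σ_j P(Z=j)·f_j(x).
Evaluate each component's likelihood at the observed value:
  f_A = 0.00394097
  f_B = 0.101719
  f_C = 0.107094
Prior × likelihood for each component:
  P(Z=A)·f_A = 0.76 × 0.00394097 = 0.00299514
  P(Z=B)·f_B = 0.12 × 0.101719 = 0.0122062
  P(Z=C)·f_C = 0.12 × 0.107094 = 0.0128513
Evidence: 0.00299514 + 0.0122062 + 0.0128513 = 0.0280527
So the posterior for Process C is 0.0128513 / 0.0280527 ≈ 0.4581.

0.4581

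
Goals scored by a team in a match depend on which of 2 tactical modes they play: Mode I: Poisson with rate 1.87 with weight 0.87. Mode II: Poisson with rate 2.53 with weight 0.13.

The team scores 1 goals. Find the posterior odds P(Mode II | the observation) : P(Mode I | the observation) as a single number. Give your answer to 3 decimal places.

Only the two components matter; the odds are (π_i f_i(x)) / (π_j f_j(x)).
Evaluate each component's likelihood at the observed value:
  L_I = 0.288211
  L_II = 0.201537
0.0261999 / 0.250744 ≈ 0.104

0.104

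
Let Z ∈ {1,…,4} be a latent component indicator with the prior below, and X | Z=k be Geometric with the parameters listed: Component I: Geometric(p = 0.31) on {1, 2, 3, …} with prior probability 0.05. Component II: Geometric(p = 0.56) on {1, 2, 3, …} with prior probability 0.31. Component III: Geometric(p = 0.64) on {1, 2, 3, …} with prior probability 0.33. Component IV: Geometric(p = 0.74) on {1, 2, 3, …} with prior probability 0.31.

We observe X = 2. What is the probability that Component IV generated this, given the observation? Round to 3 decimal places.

The responsibility of component k is w_k f_k(x) divided by Σ_j w_j f_j(x).
Evaluate each component's likelihood at the observed value:
  f_I = 0.31·(1−0.31)^1 = 0.31·0.69 = 0.2139
  f_II = 0.56·(1−0.56)^1 = 0.56·0.44 = 0.2464
  f_III = 0.64·(1−0.64)^1 = 0.64·0.36 = 0.2304
  f_IV = 0.74·(1−0.74)^1 = 0.74·0.26 = 0.1924
Prior × likelihood for each component:
  w_I·f_I = 0.05 × 0.2139 = 0.010695
  w_II·f_II = 0.31 × 0.2464 = 0.076384
  w_III·f_III = 0.33 × 0.2304 = 0.076032
  w_IV·f_IV = 0.31 × 0.1924 = 0.059644
Evidence: 0.010695 + 0.076384 + 0.076032 + 0.059644 = 0.222755
So the posterior for Component IV is 0.059644 / 0.222755 ≈ 0.268.

0.268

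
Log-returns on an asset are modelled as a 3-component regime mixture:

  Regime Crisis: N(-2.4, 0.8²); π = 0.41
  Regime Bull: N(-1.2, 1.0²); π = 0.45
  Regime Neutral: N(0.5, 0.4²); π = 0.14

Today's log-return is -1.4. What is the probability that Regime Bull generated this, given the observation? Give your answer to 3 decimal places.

Apply Bayes' rule: the posterior for each component is proportional to its prior times its likelihood at x.
Evaluate each component's likelihood at the observed value:
  f_Crisis = 0.228311
  f_Bull = 0.391043
  f_Neutral = 1.25738e-05
Weight by the priors:
  w_Crisis·f_Crisis = 0.41 × 0.228311 = 0.0936077
  w_Bull·f_Bull = 0.45 × 0.391043 = 0.175969
  w_Neutral·f_Neutral = 0.14 × 1.25738e-05 = 1.76033e-06
Evidence: 0.0936077 + 0.175969 + 1.76033e-06 = 0.269579
P(Regime Bull | data) = 0.175969 / 0.269579 ≈ 0.653

0.653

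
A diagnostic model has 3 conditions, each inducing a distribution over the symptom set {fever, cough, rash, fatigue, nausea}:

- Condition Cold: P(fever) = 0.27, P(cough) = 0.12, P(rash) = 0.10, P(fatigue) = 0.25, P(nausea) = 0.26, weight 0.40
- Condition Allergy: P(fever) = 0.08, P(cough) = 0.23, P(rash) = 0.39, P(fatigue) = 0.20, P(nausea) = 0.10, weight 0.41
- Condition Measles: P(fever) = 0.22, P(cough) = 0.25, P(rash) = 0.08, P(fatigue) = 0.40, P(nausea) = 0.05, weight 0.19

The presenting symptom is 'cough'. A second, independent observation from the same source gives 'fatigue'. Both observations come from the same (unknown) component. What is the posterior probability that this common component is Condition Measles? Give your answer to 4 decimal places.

0.3811

P(component k | x) = w_k·f_k(x) / marginal(x), where marginal(x) = Σ_j w_j·f_j(x).
Since both observations come from the same component, the likelihood for component k is f_k(x₁)·f_k(x₂).
  L_Cold = [P(cough | comp) = 0.12] × [0.25] = 0.03
  L_Allergy = [P(cough | comp) = 0.23] × [0.2] = 0.046
  L_Measles = [P(cough | comp) = 0.25] × [0.4] = 0.1
Unnormalised posteriors:
  w_Cold·L_Cold = 0.40 × 0.03 = 0.012
  w_Allergy·L_Allergy = 0.41 × 0.046 = 0.01886
  w_Measles·L_Measles = 0.19 × 0.1 = 0.019
Normaliser: 0.012 + 0.01886 + 0.019 = 0.04986
P(Condition Measles | x) ≈ 0.3811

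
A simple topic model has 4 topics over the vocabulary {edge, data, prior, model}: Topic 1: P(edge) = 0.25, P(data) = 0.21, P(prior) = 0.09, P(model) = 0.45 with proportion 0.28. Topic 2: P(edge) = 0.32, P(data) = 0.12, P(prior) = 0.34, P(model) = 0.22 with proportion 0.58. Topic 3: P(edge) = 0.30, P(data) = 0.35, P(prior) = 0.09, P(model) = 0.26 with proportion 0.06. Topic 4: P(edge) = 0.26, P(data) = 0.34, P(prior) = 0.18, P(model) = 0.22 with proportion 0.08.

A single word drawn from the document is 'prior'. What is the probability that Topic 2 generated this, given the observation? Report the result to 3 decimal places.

The responsibility of component k is w_k f_k(x) divided by Σ_j w_j f_j(x).
Categorical probabilities:
  p_1 = 0.09
  p_2 = 0.34
  p_3 = 0.09
  p_4 = 0.18
Multiply by the mixture weights:
  w_1·p_1 = 0.28 × 0.09 = 0.0252
  w_2·p_2 = 0.58 × 0.34 = 0.1972
  w_3·p_3 = 0.06 × 0.09 = 0.0054
  w_4·p_4 = 0.08 × 0.18 = 0.0144
Marginal: 0.0252 + 0.1972 + 0.0054 + 0.0144 = 0.2422
Responsibility of Topic 2: 0.1972 / 0.2422 ≈ 0.814

0.814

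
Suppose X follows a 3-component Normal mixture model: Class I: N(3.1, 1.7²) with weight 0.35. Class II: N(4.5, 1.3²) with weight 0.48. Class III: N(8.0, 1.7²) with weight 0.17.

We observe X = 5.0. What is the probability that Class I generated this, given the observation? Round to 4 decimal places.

Posterior ∝ prior × likelihood, so P(k | x) ∝ w_k f_k(x); normalise over all components.
Normal densities:
  f_I = (1/(1.7·√(2π)))·exp(−(5.0−3.1)²/(2·1.7²)) = 0.234672·exp(-0.62457) = 0.125665
  f_II = (1/(1.3·√(2π)))·exp(−(5.0−4.5)²/(2·1.3²)) = 0.306879·exp(-0.07396) = 0.285
  f_III = (1/(1.7·√(2π)))·exp(−(5.0−8.0)²/(2·1.7²)) = 0.234672·exp(-1.55709) = 0.0494566
Weight by the priors:
  w_I·f_I = 0.35 × 0.125665 = 0.0439828
  w_II·f_II = 0.48 × 0.285 = 0.1368
  w_III·f_III = 0.17 × 0.0494566 = 0.00840762
Evidence: 0.0439828 + 0.1368 + 0.00840762 = 0.18919
P(Class I | x) = 0.0439828 / 0.18919 ≈ 0.2325

0.2325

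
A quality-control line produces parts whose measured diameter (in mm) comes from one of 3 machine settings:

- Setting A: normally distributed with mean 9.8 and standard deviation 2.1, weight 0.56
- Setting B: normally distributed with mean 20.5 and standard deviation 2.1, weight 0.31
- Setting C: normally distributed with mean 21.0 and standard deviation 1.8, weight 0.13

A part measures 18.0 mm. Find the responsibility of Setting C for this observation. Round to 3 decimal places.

The responsibility of component k is w_k f_k(x) divided by Σ_j w_j f_j(x).
Normal densities:
  L_A = (1/(2.1·√(2π)))·exp(−(18.0−9.8)²/(2·2.1²)) = 0.189973·exp(-7.62358) = 9.28562e-05
  L_B = (1/(2.1·√(2π)))·exp(−(18.0−20.5)²/(2·2.1²)) = 0.189973·exp(-0.70862) = 0.0935282
  L_C = (1/(1.8·√(2π)))·exp(−(18.0−21.0)²/(2·1.8²)) = 0.221635·exp(-1.38889) = 0.0552651
Prior × likelihood for each component:
  w_A·L_A = 0.56 × 9.28562e-05 = 5.19995e-05
  w_B·L_B = 0.31 × 0.0935282 = 0.0289937
  w_C·L_C = 0.13 × 0.0552651 = 0.00718446
Denominator: 5.19995e-05 + 0.0289937 + 0.00718446 = 0.0362302
P(Setting C | 18.0 mm) ≈ 0.198

0.198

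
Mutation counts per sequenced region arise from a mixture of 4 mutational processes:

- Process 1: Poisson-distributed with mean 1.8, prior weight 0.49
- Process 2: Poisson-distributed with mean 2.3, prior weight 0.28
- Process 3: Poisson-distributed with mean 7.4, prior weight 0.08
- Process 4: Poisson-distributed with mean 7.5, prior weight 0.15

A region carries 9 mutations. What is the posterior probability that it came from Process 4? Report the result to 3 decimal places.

Posterior ∝ prior × likelihood, so P(k | x) ∝ π_k f_k(x); normalise over all components.
Component likelihoods at x = 9 mutations:
  L_1 = e^(−1.8)·1.8^9/9! = 9.03565e-05
  L_2 = e^(−2.3)·2.3^9/9! = 0.000497634
  L_3 = e^(−7.4)·7.4^9/9! = 0.112084
  L_4 = e^(−7.5)·7.5^9/9! = 0.11444
Prior × likelihood for each component:
  π_1·L_1 = 0.49 × 9.03565e-05 = 4.42747e-05
  π_2·L_2 = 0.28 × 0.000497634 = 0.000139338
  π_3·L_3 = 0.08 × 0.112084 = 0.00896671
  π_4·L_4 = 0.15 × 0.11444 = 0.0171661
Sum: 4.42747e-05 + 0.000139338 + 0.00896671 + 0.0171661 = 0.0263164
P(Process 4 | 9 mutations) = 0.0171661 / 0.0263164 ≈ 0.652

0.652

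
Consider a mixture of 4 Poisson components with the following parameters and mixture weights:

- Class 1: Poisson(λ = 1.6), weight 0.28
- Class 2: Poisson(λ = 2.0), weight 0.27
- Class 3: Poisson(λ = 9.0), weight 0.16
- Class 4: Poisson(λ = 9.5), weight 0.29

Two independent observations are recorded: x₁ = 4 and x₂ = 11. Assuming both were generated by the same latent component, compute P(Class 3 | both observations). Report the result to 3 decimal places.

0.400

Apply Bayes' rule: the posterior for each component is proportional to its prior times its likelihood at x.
Since both observations come from the same component, the likelihood for component k is f_k(x₁)·f_k(x₂).
  p_1 = [0.0551312] × [8.89801e-07] = 4.90558e-08
  p_2 = [0.0902235] × [6.94361e-06] = 6.26477e-07
  p_3 = [0.0337372] × [0.0970201] = 0.00327318
  p_4 = [0.025403] × [0.106661] = 0.00270952
Prior × likelihood for each component:
  w_1·p_1 = 0.28 × 4.90558e-08 = 1.37356e-08
  w_2·p_2 = 0.27 × 6.26477e-07 = 1.69149e-07
  w_3·p_3 = 0.16 × 0.00327318 = 0.000523709
  w_4·p_4 = 0.29 × 0.00270952 = 0.00078576
Evidence: 1.37356e-08 + 1.69149e-07 + 0.000523709 + 0.00078576 = 0.00130965
P(Class 3 | x₁,x₂) ≈ 0.400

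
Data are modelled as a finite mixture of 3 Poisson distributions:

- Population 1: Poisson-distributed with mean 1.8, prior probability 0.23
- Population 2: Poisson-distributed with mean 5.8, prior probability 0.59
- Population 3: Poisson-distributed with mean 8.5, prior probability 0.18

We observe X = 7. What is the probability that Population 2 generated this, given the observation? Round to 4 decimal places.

Apply Bayes' rule: the posterior for each component is proportional to its prior times its likelihood at x.
Component likelihoods at x = 7:
  L_1 = e^(−1.8)·1.8^7/7! = 0.00200792
  L_2 = e^(−5.8)·5.8^7/7! = 0.132635
  L_3 = e^(−8.5)·8.5^7/7! = 0.129419
Unnormalised posteriors:
  π_1·L_1 = 0.23 × 0.00200792 = 0.000461822
  π_2·L_2 = 0.59 × 0.132635 = 0.0782545
  π_3·L_3 = 0.18 × 0.129419 = 0.0232955
Normaliser: 0.000461822 + 0.0782545 + 0.0232955 = 0.102012
P(Population 2 | x) ≈ 0.7671

0.7671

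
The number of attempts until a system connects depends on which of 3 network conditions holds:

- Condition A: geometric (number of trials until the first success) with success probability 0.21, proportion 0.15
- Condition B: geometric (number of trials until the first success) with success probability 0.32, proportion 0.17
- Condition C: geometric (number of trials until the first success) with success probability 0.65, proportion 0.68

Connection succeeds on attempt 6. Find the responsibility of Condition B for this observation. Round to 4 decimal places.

Apply Bayes' rule: the posterior for each component is proportional to its prior times its likelihood at x.
Evaluate each component's likelihood at the observed value:
  p_A = 0.0646182
  p_B = 0.0465259
  p_C = 0.00341392
Unnormalised posteriors:
  π_A·p_A = 0.15 × 0.0646182 = 0.00969273
  π_B·p_B = 0.17 × 0.0465259 = 0.0079094
  π_C·p_C = 0.68 × 0.00341392 = 0.00232147
Marginal: 0.00969273 + 0.0079094 + 0.00232147 = 0.0199236
Responsibility of Condition B: 0.0079094 / 0.0199236 ≈ 0.3970

0.3970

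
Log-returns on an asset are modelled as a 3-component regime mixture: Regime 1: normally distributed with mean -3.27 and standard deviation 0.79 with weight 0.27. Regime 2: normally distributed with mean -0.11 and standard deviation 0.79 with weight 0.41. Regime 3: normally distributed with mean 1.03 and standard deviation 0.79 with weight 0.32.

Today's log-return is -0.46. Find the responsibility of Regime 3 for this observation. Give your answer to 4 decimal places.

Apply Bayes' rule: the posterior for each component is proportional to its prior times its likelihood at x.
Evaluate each component's likelihood at the observed value:
  L_1 = 0.000903526
  L_2 = 0.457784
  L_3 = 0.0852764
Unnormalised posteriors:
  π_1·L_1 = 0.27 × 0.000903526 = 0.000243952
  π_2·L_2 = 0.41 × 0.457784 = 0.187691
  π_3·L_3 = 0.32 × 0.0852764 = 0.0272885
Marginal: 0.000243952 + 0.187691 + 0.0272885 = 0.215224
Responsibility of Regime 3: 0.0272885 / 0.215224 ≈ 0.1268

0.1268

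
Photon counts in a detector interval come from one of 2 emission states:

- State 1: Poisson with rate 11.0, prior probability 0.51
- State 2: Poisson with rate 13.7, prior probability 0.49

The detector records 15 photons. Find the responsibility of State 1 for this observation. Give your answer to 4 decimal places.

0.3653

Apply Bayes' rule: the posterior for each component is proportional to its prior times its likelihood at x.
Evaluate each component's likelihood at the observed value:
  L_1 = e^(−11.0)·11.0^15/15! = 0.0533521
  L_2 = e^(−13.7)·13.7^15/15! = 0.0964883
Multiply by the mixture weights:
  π_1·L_1 = 0.51 × 0.0533521 = 0.0272096
  π_2·L_2 = 0.49 × 0.0964883 = 0.0472792
Marginal: 0.0272096 + 0.0472792 = 0.0744888
Responsibility of State 1: 0.0272096 / 0.0744888 ≈ 0.3653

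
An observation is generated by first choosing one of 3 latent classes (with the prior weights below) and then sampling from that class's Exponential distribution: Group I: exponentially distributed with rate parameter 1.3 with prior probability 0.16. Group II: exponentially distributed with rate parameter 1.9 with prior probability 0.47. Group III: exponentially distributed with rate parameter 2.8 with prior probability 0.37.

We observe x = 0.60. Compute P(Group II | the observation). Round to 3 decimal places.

0.498

P(component k | x) = w_k·f_k(x) / marginal(x), where marginal(x) = Σ_j w_j·f_j(x).
Component likelihoods at x = 0.60:
  p_I = 1.3·e^(−1.3·0.60) = 1.3·e^(−0.7800) = 0.595928
  p_II = 1.9·e^(−1.9·0.60) = 1.9·e^(−1.1400) = 0.607656
  p_III = 2.8·e^(−2.8·0.60) = 2.8·e^(−1.6800) = 0.521847
Multiply by the mixture weights:
  w_I·p_I = 0.16 × 0.595928 = 0.0953485
  w_II·p_II = 0.47 × 0.607656 = 0.285598
  w_III·p_III = 0.37 × 0.521847 = 0.193083
Sum: 0.0953485 + 0.285598 + 0.193083 = 0.57403
P(Group II | data) = 0.285598 / 0.57403 ≈ 0.498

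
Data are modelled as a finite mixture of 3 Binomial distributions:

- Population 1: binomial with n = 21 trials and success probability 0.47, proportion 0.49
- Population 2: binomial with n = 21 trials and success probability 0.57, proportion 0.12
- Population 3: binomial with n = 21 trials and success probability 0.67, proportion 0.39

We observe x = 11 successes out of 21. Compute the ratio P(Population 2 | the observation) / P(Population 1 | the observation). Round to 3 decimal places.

0.253

Only the two components matter; the odds are (π_i f_i(x)) / (π_j f_j(x)).
Evaluate each component's likelihood at the observed value:
  L_1 = C(21,11)·0.47^11·0.53^10 = 352716·0.000247216·0.00174887 = 0.152497
  L_2 = C(21,11)·0.57^11·0.43^10 = 352716·0.00206359·0.000216115 = 0.157302
  L_3 = C(21,11)·0.67^11·0.33^10 = 352716·0.012213·1.53158e-05 = 0.0659762
0.0188762 / 0.0747234 ≈ 0.253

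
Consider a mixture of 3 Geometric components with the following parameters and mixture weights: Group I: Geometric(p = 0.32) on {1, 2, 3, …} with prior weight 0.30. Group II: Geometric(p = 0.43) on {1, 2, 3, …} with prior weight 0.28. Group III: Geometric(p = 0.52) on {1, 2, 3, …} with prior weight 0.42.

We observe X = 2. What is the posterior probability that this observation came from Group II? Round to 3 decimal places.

Apply Bayes' rule: the posterior for each component is proportional to its prior times its likelihood at x.
Component likelihoods at x = 2:
  f_I = 0.2176
  f_II = 0.2451
  f_III = 0.2496
Prior × likelihood for each component:
  π_I·f_I = 0.30 × 0.2176 = 0.06528
  π_II·f_II = 0.28 × 0.2451 = 0.068628
  π_III·f_III = 0.42 × 0.2496 = 0.104832
Sum: 0.06528 + 0.068628 + 0.104832 = 0.23874
P(Group II | the observation) = 0.068628 / 0.23874 ≈ 0.287

0.287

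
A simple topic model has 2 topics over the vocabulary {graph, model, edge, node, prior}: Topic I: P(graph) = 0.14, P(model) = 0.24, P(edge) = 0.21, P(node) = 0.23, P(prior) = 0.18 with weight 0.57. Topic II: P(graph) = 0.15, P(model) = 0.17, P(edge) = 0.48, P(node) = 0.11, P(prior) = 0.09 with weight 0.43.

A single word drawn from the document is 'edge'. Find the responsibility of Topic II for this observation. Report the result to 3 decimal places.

0.633

Apply Bayes' rule: the posterior for each component is proportional to its prior times its likelihood at x.
Evaluate each component's likelihood at the observed value:
  f_I = P(edge | comp) = 0.21
  f_II = P(edge | comp) = 0.48
Prior × likelihood for each component:
  P(Z=I)·f_I = 0.57 × 0.21 = 0.1197
  P(Z=II)·f_II = 0.43 × 0.48 = 0.2064
Sum: 0.1197 + 0.2064 = 0.3261
P(Topic II | 'edge') ≈ 0.633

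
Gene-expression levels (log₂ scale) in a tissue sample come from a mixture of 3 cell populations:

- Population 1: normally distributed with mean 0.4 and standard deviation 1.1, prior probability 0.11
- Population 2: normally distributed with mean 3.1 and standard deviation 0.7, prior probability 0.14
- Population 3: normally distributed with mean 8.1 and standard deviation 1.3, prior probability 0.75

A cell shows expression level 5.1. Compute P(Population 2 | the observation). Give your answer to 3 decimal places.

0.077

The responsibility of component k is P(Z=k) f_k(x) divided by Σ_j P(Z=j) f_j(x).
Evaluate each component's likelihood at the observed value:
  f_1 = (1/(1.1·√(2π)))·exp(−(5.1−0.4)²/(2·1.1²)) = 0.362675·exp(-9.12810) = 3.93762e-05
  f_2 = (1/(0.7·√(2π)))·exp(−(5.1−3.1)²/(2·0.7²)) = 0.569918·exp(-4.08163) = 0.00962014
  f_3 = (1/(1.3·√(2π)))·exp(−(5.1−8.1)²/(2·1.3²)) = 0.306879·exp(-2.66272) = 0.0214073
Prior × likelihood for each component:
  P(Z=1)·f_1 = 0.11 × 3.93762e-05 = 4.33139e-06
  P(Z=2)·f_2 = 0.14 × 0.00962014 = 0.00134682
  P(Z=3)·f_3 = 0.75 × 0.0214073 = 0.0160555
Marginal: 4.33139e-06 + 0.00134682 + 0.0160555 = 0.0174066
P(Population 2 | data) ≈ 0.077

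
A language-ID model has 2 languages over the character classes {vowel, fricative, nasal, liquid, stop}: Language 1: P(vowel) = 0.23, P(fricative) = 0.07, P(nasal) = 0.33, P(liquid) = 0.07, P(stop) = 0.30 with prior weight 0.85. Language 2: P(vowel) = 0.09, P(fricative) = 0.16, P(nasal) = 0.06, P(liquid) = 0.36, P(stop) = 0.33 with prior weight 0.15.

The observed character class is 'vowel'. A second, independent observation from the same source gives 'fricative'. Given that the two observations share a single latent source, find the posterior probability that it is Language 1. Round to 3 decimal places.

0.864

Posterior ∝ prior × likelihood, so P(k | x) ∝ π_k f_k(x); normalise over all components.
Since both observations come from the same component, the likelihood for component k is f_k(x₁)·f_k(x₂).
  p_1 = [0.23] × [0.07] = 0.0161
  p_2 = [0.09] × [0.16] = 0.0144
Unnormalised posteriors:
  π_1·p_1 = 0.85 × 0.0161 = 0.013685
  π_2·p_2 = 0.15 × 0.0144 = 0.00216
Marginal: 0.013685 + 0.00216 = 0.015845
P(Language 1 | x) = 0.013685 / 0.015845 ≈ 0.864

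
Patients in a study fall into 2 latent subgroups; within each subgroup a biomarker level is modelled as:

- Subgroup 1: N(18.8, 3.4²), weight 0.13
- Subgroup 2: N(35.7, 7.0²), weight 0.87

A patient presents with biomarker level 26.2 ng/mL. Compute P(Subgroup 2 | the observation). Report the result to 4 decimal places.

By Bayes' theorem, P(k | x) = π_k f_k(x) / Σ_j π_j f_j(x).
Evaluate each component's likelihood at the observed value:
  f_1 = (1/(3.4·√(2π)))·exp(−(26.2−18.8)²/(2·3.4²)) = 0.117336·exp(-2.36851) = 0.010985
  f_2 = (1/(7.0·√(2π)))·exp(−(26.2−35.7)²/(2·7.0²)) = 0.056992·exp(-0.92092) = 0.0226915
Unnormalised posteriors:
  π_1·f_1 = 0.13 × 0.010985 = 0.00142805
  π_2·f_2 = 0.87 × 0.0226915 = 0.0197416
Evidence: 0.00142805 + 0.0197416 = 0.0211696
P(Subgroup 2 | the observation) = 0.0197416 / 0.0211696 ≈ 0.9325

0.9325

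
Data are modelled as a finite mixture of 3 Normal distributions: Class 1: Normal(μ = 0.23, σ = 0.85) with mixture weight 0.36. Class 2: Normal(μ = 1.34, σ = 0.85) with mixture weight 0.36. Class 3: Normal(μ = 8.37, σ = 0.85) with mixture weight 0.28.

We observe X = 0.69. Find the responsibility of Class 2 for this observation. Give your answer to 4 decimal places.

Posterior ∝ prior × likelihood, so P(k | x) ∝ w_k f_k(x); normalise over all components.
Evaluate each component's likelihood at the observed value:
  L_1 = 0.40541
  L_2 = 0.350355
  L_3 = 8.79715e-19
Multiply by the mixture weights:
  w_1·L_1 = 0.36 × 0.40541 = 0.145948
  w_2·L_2 = 0.36 × 0.350355 = 0.126128
  w_3·L_3 = 0.28 × 8.79715e-19 = 2.4632e-19
Marginal: 0.145948 + 0.126128 + 2.4632e-19 = 0.272076
P(Class 2 | x) ≈ 0.4636

0.4636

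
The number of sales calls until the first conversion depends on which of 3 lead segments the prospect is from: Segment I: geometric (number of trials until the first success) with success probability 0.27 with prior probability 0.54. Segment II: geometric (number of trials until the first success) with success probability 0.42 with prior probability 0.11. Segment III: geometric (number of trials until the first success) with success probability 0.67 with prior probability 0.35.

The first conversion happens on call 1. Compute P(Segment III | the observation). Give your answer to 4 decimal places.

0.5498

By Bayes' theorem, P(k | x) = P(Z=k) f_k(x) / Σ_j P(Z=j) f_j(x).
Geometric probabilities:
  p_I = 0.27·(1−0.27)^0 = 0.27·1 = 0.27
  p_II = 0.42·(1−0.42)^0 = 0.42·1 = 0.42
  p_III = 0.67·(1−0.67)^0 = 0.67·1 = 0.67
Unnormalised posteriors:
  P(Z=I)·p_I = 0.54 × 0.27 = 0.1458
  P(Z=II)·p_II = 0.11 × 0.42 = 0.0462
  P(Z=III)·p_III = 0.35 × 0.67 = 0.2345
Sum: 0.1458 + 0.0462 + 0.2345 = 0.4265
P(Segment III | data) ≈ 0.5498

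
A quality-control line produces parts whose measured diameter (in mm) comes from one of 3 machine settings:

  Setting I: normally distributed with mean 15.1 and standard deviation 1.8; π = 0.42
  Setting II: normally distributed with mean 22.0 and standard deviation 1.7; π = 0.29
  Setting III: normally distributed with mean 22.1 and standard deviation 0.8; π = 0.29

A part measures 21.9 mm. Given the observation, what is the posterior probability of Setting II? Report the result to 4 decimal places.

0.3263

Apply Bayes' rule: the posterior for each component is proportional to its prior times its likelihood at x.
Component likelihoods at x = 21.9 mm:
  L_I = (1/(1.8·√(2π)))·exp(−(21.9−15.1)²/(2·1.8²)) = 0.221635·exp(-7.13580) = 0.00017644
  L_II = (1/(1.7·√(2π)))·exp(−(21.9−22.0)²/(2·1.7²)) = 0.234672·exp(-0.00173) = 0.234266
  L_III = (1/(0.8·√(2π)))·exp(−(21.9−22.1)²/(2·0.8²)) = 0.498678·exp(-0.03125) = 0.483335
Weight by the priors:
  π_I·L_I = 0.42 × 0.00017644 = 7.41049e-05
  π_II·L_II = 0.29 × 0.234266 = 0.0679372
  π_III·L_III = 0.29 × 0.483335 = 0.140167
Normaliser: 7.41049e-05 + 0.0679372 + 0.140167 = 0.208179
Responsibility of Setting II: 0.0679372 / 0.208179 ≈ 0.3263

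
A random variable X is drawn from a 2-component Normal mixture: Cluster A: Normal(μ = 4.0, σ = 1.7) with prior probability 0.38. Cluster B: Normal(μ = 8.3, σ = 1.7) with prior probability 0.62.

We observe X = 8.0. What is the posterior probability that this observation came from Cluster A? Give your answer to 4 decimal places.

Apply Bayes' rule: the posterior for each component is proportional to its prior times its likelihood at x.
Normal densities:
  f_A = 0.014732
  f_B = 0.231046
Unnormalised posteriors:
  π_A·f_A = 0.38 × 0.014732 = 0.00559816
  π_B·f_B = 0.62 × 0.231046 = 0.143249
Sum: 0.00559816 + 0.143249 = 0.148847
Responsibility of Cluster A: 0.00559816 / 0.148847 ≈ 0.0376

0.0376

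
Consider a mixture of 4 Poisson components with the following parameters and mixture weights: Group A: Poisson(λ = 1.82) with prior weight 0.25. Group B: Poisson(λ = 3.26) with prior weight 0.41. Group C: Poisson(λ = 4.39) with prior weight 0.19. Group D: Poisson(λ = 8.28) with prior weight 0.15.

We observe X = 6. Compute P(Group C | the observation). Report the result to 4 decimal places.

By Bayes' theorem, P(k | x) = π_k f_k(x) / Σ_j π_j f_j(x).
Poisson probabilities:
  f_A = e^(−1.82)·1.82^6/6! = 0.00817862
  f_B = e^(−3.26)·3.26^6/6! = 0.063999
  f_C = e^(−4.39)·4.39^6/6! = 0.123283
  f_D = e^(−8.28)·8.28^6/6! = 0.113473
Multiply by the mixture weights:
  π_A·f_A = 0.25 × 0.00817862 = 0.00204465
  π_B·f_B = 0.41 × 0.063999 = 0.0262396
  π_C·f_C = 0.19 × 0.123283 = 0.0234237
  π_D·f_D = 0.15 × 0.113473 = 0.0170209
Denominator: 0.00204465 + 0.0262396 + 0.0234237 + 0.0170209 = 0.0687288
P(Group C | the observation) = 0.0234237 / 0.0687288 ≈ 0.3408

0.3408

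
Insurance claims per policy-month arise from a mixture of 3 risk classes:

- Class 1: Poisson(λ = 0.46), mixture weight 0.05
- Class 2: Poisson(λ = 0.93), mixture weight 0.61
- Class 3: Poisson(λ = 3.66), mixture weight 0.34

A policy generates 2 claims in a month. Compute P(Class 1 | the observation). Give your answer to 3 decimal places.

0.020

The responsibility of component k is w_k f_k(x) divided by Σ_j w_j f_j(x).
Component likelihoods at x = 2 claims:
  L_1 = e^(−0.46)·0.46^2/2! = 0.0667898
  L_2 = e^(−0.93)·0.93^2/2! = 0.170625
  L_3 = e^(−3.66)·3.66^2/2! = 0.172351
Prior × likelihood for each component:
  w_1·L_1 = 0.05 × 0.0667898 = 0.00333949
  w_2·L_2 = 0.61 × 0.170625 = 0.104081
  w_3·L_3 = 0.34 × 0.172351 = 0.0585994
Denominator: 0.00333949 + 0.104081 + 0.0585994 = 0.16602
Responsibility of Class 1: 0.00333949 / 0.16602 ≈ 0.020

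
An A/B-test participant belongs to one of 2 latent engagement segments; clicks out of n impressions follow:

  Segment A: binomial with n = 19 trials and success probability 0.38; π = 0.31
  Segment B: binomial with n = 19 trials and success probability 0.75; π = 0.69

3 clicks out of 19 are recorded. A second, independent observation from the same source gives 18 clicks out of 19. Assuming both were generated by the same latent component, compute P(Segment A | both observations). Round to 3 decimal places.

0.590

Posterior ∝ prior × likelihood, so P(k | x) ∝ π_k f_k(x); normalise over all components.
Since both observations come from the same component, the likelihood for component k is f_k(x₁)·f_k(x₂).
  f_A = [C(19,3)·0.38^3·0.62^16 = 969·0.054872·0.000476724 = 0.0253479] × [3.21551e-07] = 8.15064e-09
  f_B = [C(19,3)·0.75^3·0.25^16 = 969·0.421875·2.32831e-10 = 9.51804e-08] × [0.0267791] = 2.54885e-09
Multiply by the mixture weights:
  π_A·f_A = 0.31 × 8.15064e-09 = 2.5267e-09
  π_B·f_B = 0.69 × 2.54885e-09 = 1.75871e-09
Marginal: 2.5267e-09 + 1.75871e-09 = 4.2854e-09
P(Segment A | x₁,x₂) = 2.5267e-09 / 4.2854e-09 ≈ 0.590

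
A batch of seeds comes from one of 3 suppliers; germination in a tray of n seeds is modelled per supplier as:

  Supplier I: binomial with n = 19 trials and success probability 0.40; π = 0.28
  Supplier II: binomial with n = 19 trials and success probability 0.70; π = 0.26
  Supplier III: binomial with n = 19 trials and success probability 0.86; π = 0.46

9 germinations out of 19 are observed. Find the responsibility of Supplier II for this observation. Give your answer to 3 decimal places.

Apply Bayes' rule: the posterior for each component is proportional to its prior times its likelihood at x.
Binomial probabilities:
  f_I = C(19,9)·0.40^9·0.60^10 = 92378·0.000262144·0.00604662 = 0.146427
  f_II = C(19,9)·0.70^9·0.30^10 = 92378·0.0403536·5.9049e-06 = 0.0220122
  f_III = C(19,9)·0.86^9·0.14^10 = 92378·0.257327·2.89255e-09 = 6.87599e-05
Unnormalised posteriors:
  w_I·f_I = 0.28 × 0.146427 = 0.0409995
  w_II·f_II = 0.26 × 0.0220122 = 0.00572317
  w_III·f_III = 0.46 × 6.87599e-05 = 3.16295e-05
Marginal: 0.0409995 + 0.00572317 + 3.16295e-05 = 0.0467543
Responsibility of Supplier II: 0.00572317 / 0.0467543 ≈ 0.122

0.122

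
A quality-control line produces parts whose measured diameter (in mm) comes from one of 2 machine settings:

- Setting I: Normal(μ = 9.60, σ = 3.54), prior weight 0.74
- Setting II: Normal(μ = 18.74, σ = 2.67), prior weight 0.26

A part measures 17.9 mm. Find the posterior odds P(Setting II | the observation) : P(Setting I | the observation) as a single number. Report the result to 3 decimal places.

Since P(k|x) ∝ π_k f_k(x), the posterior odds are π_i f_i(x) / (π_j f_j(x)).
Normal densities:
  p_I = 0.00721411
  p_II = 0.142202
Posterior odds = (π_II·p_II) / (π_I·p_I) = (0.26·0.142202) / (0.74·0.00721411) = 0.0369726 / 0.00533844 ≈ 6.926

6.926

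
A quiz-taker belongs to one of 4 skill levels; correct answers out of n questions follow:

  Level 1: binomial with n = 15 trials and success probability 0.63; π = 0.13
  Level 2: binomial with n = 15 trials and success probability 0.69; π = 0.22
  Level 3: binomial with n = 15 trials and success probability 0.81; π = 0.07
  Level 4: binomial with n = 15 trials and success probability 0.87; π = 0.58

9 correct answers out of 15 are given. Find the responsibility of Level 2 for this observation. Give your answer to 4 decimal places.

By Bayes' theorem, P(k | x) = π_k f_k(x) / Σ_j π_j f_j(x).
Binomial probabilities:
  L_1 = C(15,9)·0.63^9·0.37^6 = 5005·0.0156338·0.00256573 = 0.200761
  L_2 = C(15,9)·0.69^9·0.31^6 = 5005·0.0354521·0.000887504 = 0.157477
  L_3 = C(15,9)·0.81^9·0.19^6 = 5005·0.150095·4.70459e-05 = 0.035342
  L_4 = C(15,9)·0.87^9·0.13^6 = 5005·0.285544·4.82681e-06 = 0.00689823
Prior × likelihood for each component:
  π_1·L_1 = 0.13 × 0.200761 = 0.0260989
  π_2·L_2 = 0.22 × 0.157477 = 0.0346449
  π_3·L_3 = 0.07 × 0.035342 = 0.00247394
  π_4·L_4 = 0.58 × 0.00689823 = 0.00400097
Evidence: 0.0260989 + 0.0346449 + 0.00247394 + 0.00400097 = 0.0672187
Responsibility of Level 2: 0.0346449 / 0.0672187 ≈ 0.5154

0.5154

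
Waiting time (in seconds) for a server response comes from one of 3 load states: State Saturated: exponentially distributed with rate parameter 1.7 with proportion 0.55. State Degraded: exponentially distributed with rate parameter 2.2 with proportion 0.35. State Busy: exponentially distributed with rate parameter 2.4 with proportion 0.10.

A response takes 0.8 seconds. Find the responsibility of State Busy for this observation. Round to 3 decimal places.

Posterior ∝ prior × likelihood, so P(k | x) ∝ P(Z=k) f_k(x); normalise over all components.
Component likelihoods at x = 0.8 seconds:
  L_Saturated = 0.436323
  L_Degraded = 0.378499
  L_Busy = 0.351857
Weight by the priors:
  P(Z=Saturated)·L_Saturated = 0.55 × 0.436323 = 0.239978
  P(Z=Degraded)·L_Degraded = 0.35 × 0.378499 = 0.132475
  P(Z=Busy)·L_Busy = 0.10 × 0.351857 = 0.0351857
Denominator: 0.239978 + 0.132475 + 0.0351857 = 0.407638
Responsibility of State Busy: 0.0351857 / 0.407638 ≈ 0.086

0.086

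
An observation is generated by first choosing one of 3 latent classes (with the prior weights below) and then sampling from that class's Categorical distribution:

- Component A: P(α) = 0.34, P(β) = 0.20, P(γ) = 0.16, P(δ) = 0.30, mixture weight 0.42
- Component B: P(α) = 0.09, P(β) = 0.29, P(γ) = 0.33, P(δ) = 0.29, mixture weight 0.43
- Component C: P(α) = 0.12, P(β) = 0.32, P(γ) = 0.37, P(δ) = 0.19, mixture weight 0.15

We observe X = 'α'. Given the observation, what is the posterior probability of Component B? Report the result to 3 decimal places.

0.194

By Bayes' theorem, P(k | x) = π_k f_k(x) / Σ_j π_j f_j(x).
Categorical probabilities:
  p_A = 0.34
  p_B = 0.09
  p_C = 0.12
Weight by the priors:
  π_A·p_A = 0.42 × 0.34 = 0.1428
  π_B·p_B = 0.43 × 0.09 = 0.0387
  π_C·p_C = 0.15 × 0.12 = 0.018
Denominator: 0.1428 + 0.0387 + 0.018 = 0.1995
P(Component B | data) ≈ 0.194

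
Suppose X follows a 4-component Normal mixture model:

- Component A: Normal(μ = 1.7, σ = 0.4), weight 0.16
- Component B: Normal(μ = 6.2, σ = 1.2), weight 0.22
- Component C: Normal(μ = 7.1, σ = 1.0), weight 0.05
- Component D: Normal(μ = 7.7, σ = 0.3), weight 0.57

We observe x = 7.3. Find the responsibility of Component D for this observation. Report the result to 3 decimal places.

Apply Bayes' rule: the posterior for each component is proportional to its prior times its likelihood at x.
Normal densities:
  L_A = 2.74152e-43
  L_B = 0.218406
  L_C = 0.391043
  L_D = 0.5467
Unnormalised posteriors:
  P(Z=A)·L_A = 0.16 × 2.74152e-43 = 4.38643e-44
  P(Z=B)·L_B = 0.22 × 0.218406 = 0.0480493
  P(Z=C)·L_C = 0.05 × 0.391043 = 0.0195521
  P(Z=D)·L_D = 0.57 × 0.5467 = 0.311619
Normaliser: 4.38643e-44 + 0.0480493 + 0.0195521 + 0.311619 = 0.379221
P(Component D | the observation) = 0.311619 / 0.379221 ≈ 0.822

0.822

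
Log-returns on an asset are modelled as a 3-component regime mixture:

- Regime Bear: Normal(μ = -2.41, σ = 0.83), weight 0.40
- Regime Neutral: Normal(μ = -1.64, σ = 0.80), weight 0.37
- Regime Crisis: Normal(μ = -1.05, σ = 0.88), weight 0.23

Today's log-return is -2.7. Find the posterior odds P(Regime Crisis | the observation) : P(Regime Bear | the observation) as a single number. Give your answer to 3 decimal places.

0.099

Since P(k|x) ∝ P(Z=k) f_k(x), the posterior odds are P(Z=i) f_i(x) / (P(Z=j) f_j(x)).
Evaluate each component's likelihood at the observed value:
  L_Bear = 0.452192
  L_Neutral = 0.207296
  L_Crisis = 0.0781662
Odds = (0.23/0.40) × (0.0781662/0.452192) = 0.575 × 0.172861 ≈ 0.099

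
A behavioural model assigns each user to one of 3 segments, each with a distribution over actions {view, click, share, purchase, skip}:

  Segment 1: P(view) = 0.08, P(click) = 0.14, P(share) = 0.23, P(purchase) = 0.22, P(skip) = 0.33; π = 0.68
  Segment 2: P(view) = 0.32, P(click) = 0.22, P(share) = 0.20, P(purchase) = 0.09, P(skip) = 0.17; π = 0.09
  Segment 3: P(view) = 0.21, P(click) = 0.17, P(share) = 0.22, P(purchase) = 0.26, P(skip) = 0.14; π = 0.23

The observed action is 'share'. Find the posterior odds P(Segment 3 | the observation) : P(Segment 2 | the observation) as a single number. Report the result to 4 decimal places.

Only the two components matter; the odds are (P(Z=i) f_i(x)) / (P(Z=j) f_j(x)).
Categorical probabilities:
  f_1 = 0.23
  f_2 = 0.2
  f_3 = 0.22
Odds = (0.23/0.09) × (0.22/0.2) = 2.55556 × 1.1 ≈ 2.8111

2.8111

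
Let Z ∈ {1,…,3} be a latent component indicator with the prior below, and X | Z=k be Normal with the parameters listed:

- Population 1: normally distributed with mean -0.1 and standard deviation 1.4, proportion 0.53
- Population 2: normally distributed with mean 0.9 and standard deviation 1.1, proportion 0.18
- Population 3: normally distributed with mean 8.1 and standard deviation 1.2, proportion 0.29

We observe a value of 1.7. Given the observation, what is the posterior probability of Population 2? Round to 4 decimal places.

P(component k | x) = π_k·f_k(x) / marginal(x), where marginal(x) = Σ_j π_j·f_j(x).
Evaluate each component's likelihood at the observed value:
  p_1 = 0.124688
  p_2 = 0.278396
  p_3 = 2.21358e-07
Unnormalised posteriors:
  π_1·p_1 = 0.53 × 0.124688 = 0.0660846
  π_2·p_2 = 0.18 × 0.278396 = 0.0501112
  π_3·p_3 = 0.29 × 2.21358e-07 = 6.4194e-08
Denominator: 0.0660846 + 0.0501112 + 6.4194e-08 = 0.116196
P(Population 2 | 1.7) = 0.0501112 / 0.116196 ≈ 0.4313

0.4313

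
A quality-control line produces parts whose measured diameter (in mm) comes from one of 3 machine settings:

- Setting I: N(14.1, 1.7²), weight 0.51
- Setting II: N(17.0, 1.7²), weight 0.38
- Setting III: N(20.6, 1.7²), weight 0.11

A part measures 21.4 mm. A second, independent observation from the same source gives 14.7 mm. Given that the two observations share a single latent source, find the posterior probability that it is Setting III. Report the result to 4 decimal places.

0.0424

Apply Bayes' rule: the posterior for each component is proportional to its prior times its likelihood at x.
Since both observations come from the same component, the likelihood for component k is f_k(x₁)·f_k(x₂).
  L_I = [2.3248e-05] × [0.220502] = 5.12623e-06
  L_II = [0.00823759] × [0.0939689] = 0.000774077
  L_III = [0.210074] × [0.000568757] = 0.000119481
Weight by the priors:
  w_I·L_I = 0.51 × 5.12623e-06 = 2.61438e-06
  w_II·L_II = 0.38 × 0.000774077 = 0.000294149
  w_III·L_III = 0.11 × 0.000119481 = 1.31429e-05
Denominator: 2.61438e-06 + 0.000294149 + 1.31429e-05 = 0.000309906
Responsibility of Setting III: 1.31429e-05 / 0.000309906 ≈ 0.0424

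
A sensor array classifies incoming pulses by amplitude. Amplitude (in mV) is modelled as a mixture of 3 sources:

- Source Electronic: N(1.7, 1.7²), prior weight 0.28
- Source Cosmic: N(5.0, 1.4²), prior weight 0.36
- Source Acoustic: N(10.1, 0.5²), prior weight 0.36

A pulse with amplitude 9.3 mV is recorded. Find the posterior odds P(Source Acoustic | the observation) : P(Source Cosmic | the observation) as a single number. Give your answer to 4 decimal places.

Posterior odds = (π_i f_i(x)) / (π_j f_j(x)); the normalising sum cancels.
Normal densities:
  L_Electronic = (1/(1.7·√(2π)))·exp(−(9.3−1.7)²/(2·1.7²)) = 0.234672·exp(-9.99308) = 1.07281e-05
  L_Cosmic = (1/(1.4·√(2π)))·exp(−(9.3−5.0)²/(2·1.4²)) = 0.284959·exp(-4.71684) = 0.00254851
  L_Acoustic = (1/(0.5·√(2π)))·exp(−(9.3−10.1)²/(2·0.5²)) = 0.797885·exp(-1.28000) = 0.221842
0.079863 / 0.000917463 ≈ 87.0477

87.0477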